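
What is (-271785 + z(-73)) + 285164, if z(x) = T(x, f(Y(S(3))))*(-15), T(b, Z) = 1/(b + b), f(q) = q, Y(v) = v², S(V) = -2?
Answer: 1953349/146 ≈ 13379.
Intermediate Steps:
T(b, Z) = 1/(2*b)
z(x) = -15/(2*x) (z(x) = (1/(2*x))*(-15) = -15/(2*x))
(-271785 + z(-73)) + 285164 = (-271785 - 15/2/(-73)) + 285164 = (-271785 - 15/2*(-1/73)) + 285164 = (-271785 + 15/146) + 285164 = -39680595/146 + 285164 = 1953349/146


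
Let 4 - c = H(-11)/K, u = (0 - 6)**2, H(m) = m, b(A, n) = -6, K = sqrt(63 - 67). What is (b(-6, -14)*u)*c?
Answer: -864 + 1188*I ≈ -864.0 + 1188.0*I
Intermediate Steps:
K = 2*I (K = sqrt(-4) = 2*I ≈ 2.0*I)
u = 36 (u = (-6)**2 = 36)
c = 4 - 11*I/2 (c = 4 - (-11)/(2*I) = 4 - (-11)*(-I/2) = 4 - 11*I/2 ≈ 4.0 - 5.5*I)
(b(-6, -14)*u)*c = (-6*36)*(4 - 11*I/2) = -216*(4 - 11*I/2) = -864 + 1188*I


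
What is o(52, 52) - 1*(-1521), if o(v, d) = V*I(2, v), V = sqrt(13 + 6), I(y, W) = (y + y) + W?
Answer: 1521 + 56*sqrt(19) ≈ 1765.1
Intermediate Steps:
I(y, W) = W + 2*y (I(y, W) = 2*y + W = W + 2*y)
V = sqrt(19) ≈ 4.3589
o(v, d) = sqrt(19)*(4 + v) (o(v, d) = sqrt(19)*(v + 2*2) = sqrt(19)*(v + 4) = sqrt(19)*(4 + v))
o(52, 52) - 1*(-1521) = sqrt(19)*(4 + 52) - 1*(-1521) = sqrt(19)*56 + 1521 = 56*sqrt(19) + 1521 = 1521 + 56*sqrt(19)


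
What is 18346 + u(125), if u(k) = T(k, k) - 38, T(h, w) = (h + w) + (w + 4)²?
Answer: 35199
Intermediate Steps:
T(h, w) = h + w + (4 + w)² (T(h, w) = (h + w) + (4 + w)² = h + w + (4 + w)²)
u(k) = -38 + (4 + k)² + 2*k (u(k) = (k + k + (4 + k)²) - 38 = ((4 + k)² + 2*k) - 38 = -38 + (4 + k)² + 2*k)
18346 + u(125) = 18346 + (-22 + 125² + 10*125) = 18346 + (-22 + 15625 + 1250) = 18346 + 16853 = 35199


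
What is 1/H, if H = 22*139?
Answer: 1/3058 ≈ 0.00032701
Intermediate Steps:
H = 3058
1/H = 1/3058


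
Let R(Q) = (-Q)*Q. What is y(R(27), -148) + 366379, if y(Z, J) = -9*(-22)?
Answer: 366577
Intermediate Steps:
R(Q) = -Q²
y(Z, J) = 198
y(R(27), -148) + 366379 = 198 + 366379 = 366577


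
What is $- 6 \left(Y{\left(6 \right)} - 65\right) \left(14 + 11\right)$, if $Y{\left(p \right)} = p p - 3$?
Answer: $4800$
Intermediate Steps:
$Y{\left(p \right)} = -3 + p^{2}$ ($Y{\left(p \right)} = p^{2} - 3 = -3 + p^{2}$)
$- 6 \left(Y{\left(6 \right)} - 65\right) \left(14 + 11\right) = - 6 \left(\left(-3 + 6^{2}\right) - 65\right) \left(14 + 11\right) = - 6 \left(\left(-3 + 36\right) - 65\right) 25 = - 6 \left(33 - 65\right) 25 = - 6 \left(\left(-32\right) 25\right) = \left(-6\right) \left(-800\right) = 4800$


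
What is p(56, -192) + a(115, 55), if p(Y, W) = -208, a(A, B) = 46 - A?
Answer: -277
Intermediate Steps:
p(56, -192) + a(115, 55) = -208 + (46 - 1*115) = -208 + (46 - 115) = -208 - 69 = -277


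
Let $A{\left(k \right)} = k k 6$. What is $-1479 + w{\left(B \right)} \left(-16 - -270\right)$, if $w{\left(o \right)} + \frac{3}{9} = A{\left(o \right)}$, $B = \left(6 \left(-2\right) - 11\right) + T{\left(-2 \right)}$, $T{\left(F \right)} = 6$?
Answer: $\frac{1316617}{3} \approx 4.3887 \cdot 10^{5}$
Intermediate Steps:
$B = -17$ ($B = \left(6 \left(-2\right) - 11\right) + 6 = \left(-12 - 11\right) + 6 = -23 + 6 = -17$)
$A{\left(k \right)} = 6 k^{2}$ ($A{\left(k \right)} = k^{2} \cdot 6 = 6 k^{2}$)
$w{\left(o \right)} = - \frac{1}{3} + 6 o^{2}$
$-1479 + w{\left(B \right)} \left(-16 - -270\right) = -1479 + \left(- \frac{1}{3} + 6 \left(-17\right)^{2}\right) \left(-16 - -270\right) = -1479 + \left(- \frac{1}{3} + 6 \cdot 289\right) \left(-16 + 270\right) = -1479 + \left(- \frac{1}{3} + 1734\right) 254 = -1479 + \frac{5201}{3} \cdot 254 = -1479 + \frac{1321054}{3} = \frac{1316617}{3}$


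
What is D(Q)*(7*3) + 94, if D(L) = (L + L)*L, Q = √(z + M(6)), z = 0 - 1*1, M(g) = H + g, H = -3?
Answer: 178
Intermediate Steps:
M(g) = -3 + g
z = -1 (z = 0 - 1 = -1)
Q = √2 (Q = √(-1 + (-3 + 6)) = √(-1 + 3) = √2 ≈ 1.4142)
D(L) = 2*L² (D(L) = (2*L)*L = 2*L²)
D(Q)*(7*3) + 94 = (2*(√2)²)*(7*3) + 94 = (2*2)*21 + 94 = 4*21 + 94 = 84 + 94 = 178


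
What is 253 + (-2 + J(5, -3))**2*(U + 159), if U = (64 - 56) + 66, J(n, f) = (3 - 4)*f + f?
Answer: 1185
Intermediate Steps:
J(n, f) = 0 (J(n, f) = -f + f = 0)
U = 74 (U = 8 + 66 = 74)
253 + (-2 + J(5, -3))**2*(U + 159) = 253 + (-2 + 0)**2*(74 + 159) = 253 + (-2)**2*233 = 253 + 4*233 = 253 + 932 = 1185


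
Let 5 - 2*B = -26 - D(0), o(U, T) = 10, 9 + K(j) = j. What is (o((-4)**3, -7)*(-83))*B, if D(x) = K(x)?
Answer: -9130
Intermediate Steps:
K(j) = -9 + j
D(x) = -9 + x
B = 11 (B = 5/2 - (-26 - (-9 + 0))/2 = 5/2 - (-26 - 1*(-9))/2 = 5/2 - (-26 + 9)/2 = 5/2 - 1/2*(-17) = 5/2 + 17/2 = 11)
(o((-4)**3, -7)*(-83))*B = (10*(-83))*11 = -830*11 = -9130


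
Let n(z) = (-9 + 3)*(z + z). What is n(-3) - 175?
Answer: -139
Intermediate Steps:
n(z) = -12*z
n(-3) - 175 = -12*(-3) - 175 = 36 - 175 = -139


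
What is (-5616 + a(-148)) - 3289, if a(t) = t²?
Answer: 12999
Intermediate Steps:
(-5616 + a(-148)) - 3289 = (-5616 + (-148)²) - 3289 = (-5616 + 21904) - 3289 = 16288 - 3289 = 12999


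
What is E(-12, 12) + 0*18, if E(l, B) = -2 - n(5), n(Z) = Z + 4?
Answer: -11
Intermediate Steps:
n(Z) = 4 + Z
E(l, B) = -11 (E(l, B) = -2 - (4 + 5) = -2 - 1*9 = -2 - 9 = -11)
E(-12, 12) + 0*18 = -11 + 0*18 = -11 + 0 = -11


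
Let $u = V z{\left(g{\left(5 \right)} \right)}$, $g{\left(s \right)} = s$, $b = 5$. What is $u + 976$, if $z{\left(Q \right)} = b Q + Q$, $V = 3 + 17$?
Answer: $1576$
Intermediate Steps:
$V = 20$
$z{\left(Q \right)} = 6 Q$ ($z{\left(Q \right)} = 5 Q + Q = 6 Q$)
$u = 600$ ($u = 20 \cdot 6 \cdot 5 = 20 \cdot 30 = 600$)
$u + 976 = 600 + 976 = 1576$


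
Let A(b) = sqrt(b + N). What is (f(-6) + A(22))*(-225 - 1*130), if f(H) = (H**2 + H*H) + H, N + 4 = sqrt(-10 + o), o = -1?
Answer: -23430 - 355*sqrt(18 + I*sqrt(11)) ≈ -24942.0 - 138.18*I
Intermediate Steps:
N = -4 + I*sqrt(11) (N = -4 + sqrt(-10 - 1) = -4 + sqrt(-11) = -4 + I*sqrt(11) ≈ -4.0 + 3.3166*I)
A(b) = sqrt(-4 + b + I*sqrt(11)) (A(b) = sqrt(b + (-4 + I*sqrt(11))) = sqrt(-4 + b + I*sqrt(11)))
f(H) = H + 2*H**2 (f(H) = (H**2 + H**2) + H = 2*H**2 + H = H + 2*H**2)
(f(-6) + A(22))*(-225 - 1*130) = (-6*(1 + 2*(-6)) + sqrt(-4 + 22 + I*sqrt(11)))*(-225 - 1*130) = (-6*(1 - 12) + sqrt(18 + I*sqrt(11)))*(-225 - 130) = (-6*(-11) + sqrt(18 + I*sqrt(11)))*(-355) = (66 + sqrt(18 + I*sqrt(11)))*(-355) = -23430 - 355*sqrt(18 + I*sqrt(11))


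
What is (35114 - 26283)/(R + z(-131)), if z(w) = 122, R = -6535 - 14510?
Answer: -8831/20923 ≈ -0.42207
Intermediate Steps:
R = -21045
(35114 - 26283)/(R + z(-131)) = (35114 - 26283)/(-21045 + 122) = 8831/(-20923) = 8831*(-1/20923) = -8831/20923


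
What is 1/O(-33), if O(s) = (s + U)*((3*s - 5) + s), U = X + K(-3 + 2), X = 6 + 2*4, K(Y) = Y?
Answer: 1/2740 ≈ 0.00036496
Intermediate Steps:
X = 14 (X = 6 + 8 = 14)
U = 13 (U = 14 + (-3 + 2) = 14 - 1 = 13)
O(s) = (-5 + 4*s)*(13 + s) (O(s) = (s + 13)*((3*s - 5) + s) = (13 + s)*((-5 + 3*s) + s) = (13 + s)*(-5 + 4*s) = (-5 + 4*s)*(13 + s))
1/O(-33) = 1/(-65 + 4*(-33)**2 + 47*(-33)) = 1/(-65 + 4*1089 - 1551) = 1/(-65 + 4356 - 1551) = 1/2740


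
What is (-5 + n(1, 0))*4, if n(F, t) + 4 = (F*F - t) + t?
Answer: -32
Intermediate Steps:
n(F, t) = -4 + F² (n(F, t) = -4 + ((F*F - t) + t) = -4 + ((F² - t) + t) = -4 + F²)
(-5 + n(1, 0))*4 = (-5 + (-4 + 1²))*4 = (-5 + (-4 + 1))*4 = (-5 - 3)*4 = -8*4 = -32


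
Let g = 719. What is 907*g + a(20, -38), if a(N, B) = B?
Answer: 652095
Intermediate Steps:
907*g + a(20, -38) = 907*719 - 38 = 652133 - 38 = 652095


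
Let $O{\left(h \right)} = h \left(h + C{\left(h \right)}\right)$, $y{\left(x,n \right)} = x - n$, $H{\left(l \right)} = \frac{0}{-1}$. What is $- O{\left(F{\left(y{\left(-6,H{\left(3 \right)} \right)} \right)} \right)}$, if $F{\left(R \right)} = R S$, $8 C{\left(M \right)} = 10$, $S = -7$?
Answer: $- \frac{3633}{2} \approx -1816.5$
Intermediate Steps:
$H{\left(l \right)} = 0$ ($H{\left(l \right)} = 0 \left(-1\right) = 0$)
$C{\left(M \right)} = \frac{5}{4}$ ($C{\left(M \right)} = \frac{1}{8} \cdot 10 = \frac{5}{4}$)
$F{\left(R \right)} = - 7 R$ ($F{\left(R \right)} = R \left(-7\right) = - 7 R$)
$O{\left(h \right)} = h \left(\frac{5}{4} + h\right)$ ($O{\left(h \right)} = h \left(h + \frac{5}{4}\right) = h \left(\frac{5}{4} + h\right)$)
$- O{\left(F{\left(y{\left(-6,H{\left(3 \right)} \right)} \right)} \right)} = - \frac{- 7 \left(-6 - 0\right) \left(5 + 4 \left(- 7 \left(-6 - 0\right)\right)\right)}{4} = - \frac{- 7 \left(-6 + 0\right) \left(5 + 4 \left(- 7 \left(-6 + 0\right)\right)\right)}{4} = - \frac{\left(-7\right) \left(-6\right) \left(5 + 4 \left(\left(-7\right) \left(-6\right)\right)\right)}{4} = - \frac{42 \left(5 + 4 \cdot 42\right)}{4} = - \frac{42 \left(5 + 168\right)}{4} = - \frac{42 \cdot 173}{4} = \left(-1\right) \frac{3633}{2} = - \frac{3633}{2}$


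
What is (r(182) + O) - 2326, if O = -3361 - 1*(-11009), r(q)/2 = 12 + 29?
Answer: 5404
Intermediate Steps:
r(q) = 82 (r(q) = 2*(12 + 29) = 2*41 = 82)
O = 7648 (O = -3361 + 11009 = 7648)
(r(182) + O) - 2326 = (82 + 7648) - 2326 = 7730 - 2326 = 5404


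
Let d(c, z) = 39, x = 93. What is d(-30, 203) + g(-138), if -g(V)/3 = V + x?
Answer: 174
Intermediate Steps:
g(V) = -279 - 3*V (g(V) = -3*(V + 93) = -3*(93 + V) = -279 - 3*V)
d(-30, 203) + g(-138) = 39 + (-279 - 3*(-138)) = 39 + (-279 + 414) = 39 + 135 = 174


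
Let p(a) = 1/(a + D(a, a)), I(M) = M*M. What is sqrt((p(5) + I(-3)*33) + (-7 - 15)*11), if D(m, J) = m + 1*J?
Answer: sqrt(12390)/15 ≈ 7.4207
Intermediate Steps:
D(m, J) = J + m (D(m, J) = m + J = J + m)
I(M) = M**2
p(a) = 1/(3*a) (p(a) = 1/(a + (a + a)) = 1/(a + 2*a) = 1/(3*a))
sqrt((p(5) + I(-3)*33) + (-7 - 15)*11) = sqrt(((1/3)/5 + (-3)**2*33) + (-7 - 15)*11) = sqrt(((1/3)*(1/5) + 9*33) - 22*11) = sqrt((1/15 + 297) - 242) = sqrt(4456/15 - 242) = sqrt(826/15) = sqrt(12390)/15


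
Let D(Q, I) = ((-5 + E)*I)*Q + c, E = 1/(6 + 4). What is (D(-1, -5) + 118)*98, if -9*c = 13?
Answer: 81193/9 ≈ 9021.4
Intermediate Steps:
c = -13/9 (c = -⅑*13 = -13/9 ≈ -1.4444)
E = ⅒ (E = 1/10 = ⅒ ≈ 0.10000)
D(Q, I) = -13/9 - 49*I*Q/10 (D(Q, I) = ((-5 + ⅒)*I)*Q - 13/9 = (-49*I/10)*Q - 13/9 = -49*I*Q/10 - 13/9 = -13/9 - 49*I*Q/10)
(D(-1, -5) + 118)*98 = ((-13/9 - 49/10*(-5)*(-1)) + 118)*98 = ((-13/9 - 49/2) + 118)*98 = (-467/18 + 118)*98 = (1657/18)*98 = 81193/9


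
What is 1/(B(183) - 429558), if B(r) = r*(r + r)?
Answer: -1/362580 ≈ -2.7580e-6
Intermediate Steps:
B(r) = 2*r² (B(r) = r*(2*r) = 2*r²)
1/(B(183) - 429558) = 1/(2*183² - 429558) = 1/(2*33489 - 429558) = 1/(66978 - 429558) = 1/(-362580) = -1/362580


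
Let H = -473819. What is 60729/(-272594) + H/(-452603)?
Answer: 101674088899/123376862182 ≈ 0.82409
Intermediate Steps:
60729/(-272594) + H/(-452603) = 60729/(-272594) - 473819/(-452603) = 60729*(-1/272594) - 473819*(-1/452603) = -60729/272594 + 473819/452603 = 101674088899/123376862182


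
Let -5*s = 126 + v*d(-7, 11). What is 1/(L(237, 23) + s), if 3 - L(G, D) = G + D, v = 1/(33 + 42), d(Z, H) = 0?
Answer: -5/1411 ≈ -0.0035436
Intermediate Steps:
v = 1/75 ≈ 0.013333
L(G, D) = 3 - D - G (L(G, D) = 3 - (G + D) = 3 - (D + G) = 3 + (-D - G) = 3 - D - G)
s = -126/5 (s = -(126 + (1/75)*0)/5 = -(126 + 0)/5 = -1/5*126 = -126/5 ≈ -25.200)
1/(L(237, 23) + s) = 1/((3 - 1*23 - 1*237) - 126/5) = 1/((3 - 23 - 237) - 126/5) = 1/(-257 - 126/5) = 1/(-1411/5) = -5/1411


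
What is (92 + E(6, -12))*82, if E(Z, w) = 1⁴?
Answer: 7626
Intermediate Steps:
E(Z, w) = 1
(92 + E(6, -12))*82 = (92 + 1)*82 = 93*82 = 7626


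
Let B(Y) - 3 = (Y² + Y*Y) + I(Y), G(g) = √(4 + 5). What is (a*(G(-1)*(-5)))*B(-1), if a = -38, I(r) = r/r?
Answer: 3420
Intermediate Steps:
G(g) = 3 (G(g) = √9 = 3)
I(r) = 1
B(Y) = 4 + 2*Y² (B(Y) = 3 + ((Y² + Y*Y) + 1) = 3 + ((Y² + Y²) + 1) = 3 + (2*Y² + 1) = 3 + (1 + 2*Y²) = 4 + 2*Y²)
(a*(G(-1)*(-5)))*B(-1) = (-114*(-5))*(4 + 2*(-1)²) = (-38*(-15))*(4 + 2*1) = 570*(4 + 2) = 570*6 = 3420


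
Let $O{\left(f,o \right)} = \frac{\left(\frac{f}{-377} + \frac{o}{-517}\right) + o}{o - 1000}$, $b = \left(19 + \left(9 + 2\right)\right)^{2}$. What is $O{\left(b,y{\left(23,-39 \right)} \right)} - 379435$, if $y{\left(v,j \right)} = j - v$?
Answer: $- \frac{13090085377741}{34498893} \approx -3.7944 \cdot 10^{5}$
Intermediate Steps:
$b = 900$ ($b = \left(19 + 11\right)^{2} = 30^{2} = 900$)
$O{\left(f,o \right)} = \frac{- \frac{f}{377} + \frac{516 o}{517}}{-1000 + o}$ ($O{\left(f,o \right)} = \frac{\left(f \left(- \frac{1}{377}\right) + o \left(- \frac{1}{517}\right)\right) + o}{-1000 + o} = \frac{\left(- \frac{f}{377} - \frac{o}{517}\right) + o}{-1000 + o} = \frac{- \frac{f}{377} + \frac{516 o}{517}}{-1000 + o}$)
$O{\left(b,y{\left(23,-39 \right)} \right)} - 379435 = \frac{\left(-517\right) 900 + 194532 \left(-39 - 23\right)}{194909 \left(-1000 - 62\right)} - 379435 = \frac{-465300 + 194532 \left(-39 - 23\right)}{194909 \left(-1000 - 62\right)} - 379435 = \frac{-465300 + 194532 \left(-62\right)}{194909 \left(-1000 - 62\right)} - 379435 = \frac{-465300 - 12060984}{194909 \left(-1062\right)} - 379435 = \frac{1}{194909} \left(- \frac{1}{1062}\right) \left(-12526284\right) - 379435 = \frac{2087714}{34498893} - 379435 = - \frac{13090085377741}{34498893}$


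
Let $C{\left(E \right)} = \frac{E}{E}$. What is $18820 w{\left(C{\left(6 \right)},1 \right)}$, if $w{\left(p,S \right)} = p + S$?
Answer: $37640$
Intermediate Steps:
$C{\left(E \right)} = 1$
$w{\left(p,S \right)} = S + p$
$18820 w{\left(C{\left(6 \right)},1 \right)} = 18820 \left(1 + 1\right) = 18820 \cdot 2 = 37640$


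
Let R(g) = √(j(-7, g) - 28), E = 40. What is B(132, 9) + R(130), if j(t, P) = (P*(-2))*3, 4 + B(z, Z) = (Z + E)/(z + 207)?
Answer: -1307/339 + 2*I*√202 ≈ -3.8555 + 28.425*I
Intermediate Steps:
B(z, Z) = -4 + (40 + Z)/(207 + z) (B(z, Z) = -4 + (Z + 40)/(z + 207) = -4 + (40 + Z)/(207 + z))
j(t, P) = -6*P (j(t, P) = -2*P*3 = -6*P)
R(g) = √(-28 - 6*g) (R(g) = √(-6*g - 28) = √(-28 - 6*g))
B(132, 9) + R(130) = (-788 + 9 - 4*132)/(207 + 132) + √(-28 - 6*130) = (-788 + 9 - 528)/339 + √(-28 - 780) = (1/339)*(-1307) + √(-808) = -1307/339 + 2*I*√202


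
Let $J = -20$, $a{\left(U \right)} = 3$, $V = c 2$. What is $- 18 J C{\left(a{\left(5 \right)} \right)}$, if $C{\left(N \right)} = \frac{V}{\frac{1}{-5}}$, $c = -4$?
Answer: $14400$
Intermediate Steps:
$V = -8$ ($V = \left(-4\right) 2 = -8$)
$C{\left(N \right)} = 40$ ($C{\left(N \right)} = - \frac{8}{\frac{1}{-5}} = - \frac{8}{- \frac{1}{5}} = \left(-8\right) \left(-5\right) = 40$)
$- 18 J C{\left(a{\left(5 \right)} \right)} = \left(-18\right) \left(-20\right) 40 = 360 \cdot 40 = 14400$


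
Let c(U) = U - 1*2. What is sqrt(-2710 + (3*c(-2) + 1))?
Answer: I*sqrt(2721) ≈ 52.163*I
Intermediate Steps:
c(U) = -2 + U (c(U) = U - 2 = -2 + U)
sqrt(-2710 + (3*c(-2) + 1)) = sqrt(-2710 + (3*(-2 - 2) + 1)) = sqrt(-2710 + (3*(-4) + 1)) = sqrt(-2710 + (-12 + 1)) = sqrt(-2710 - 11) = sqrt(-2721) = I*sqrt(2721)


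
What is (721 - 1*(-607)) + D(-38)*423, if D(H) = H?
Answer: -14746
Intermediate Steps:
(721 - 1*(-607)) + D(-38)*423 = (721 - 1*(-607)) - 38*423 = (721 + 607) - 16074 = 1328 - 16074 = -14746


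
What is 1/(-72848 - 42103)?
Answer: -1/114951 ≈ -8.6994e-6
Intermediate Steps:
1/(-72848 - 42103) = 1/(-114951) = -1/114951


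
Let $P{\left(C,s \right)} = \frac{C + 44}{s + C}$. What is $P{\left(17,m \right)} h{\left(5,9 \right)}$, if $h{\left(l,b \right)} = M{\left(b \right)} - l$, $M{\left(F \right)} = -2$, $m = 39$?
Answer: $- \frac{61}{8} \approx -7.625$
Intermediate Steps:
$h{\left(l,b \right)} = -2 - l$
$P{\left(C,s \right)} = \frac{44 + C}{C + s}$
$P{\left(17,m \right)} h{\left(5,9 \right)} = \frac{44 + 17}{17 + 39} \left(-2 - 5\right) = \frac{1}{56} \cdot 61 \left(-2 - 5\right) = \frac{1}{56} \cdot 61 \left(-7\right) = \frac{61}{56} \left(-7\right) = - \frac{61}{8}$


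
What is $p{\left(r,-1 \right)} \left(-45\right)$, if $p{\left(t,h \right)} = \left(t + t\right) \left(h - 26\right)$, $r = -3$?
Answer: $-7290$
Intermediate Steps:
$p{\left(t,h \right)} = 2 t \left(-26 + h\right)$
$p{\left(r,-1 \right)} \left(-45\right) = 2 \left(-3\right) \left(-26 - 1\right) \left(-45\right) = 2 \left(-3\right) \left(-27\right) \left(-45\right) = 162 \left(-45\right) = -7290$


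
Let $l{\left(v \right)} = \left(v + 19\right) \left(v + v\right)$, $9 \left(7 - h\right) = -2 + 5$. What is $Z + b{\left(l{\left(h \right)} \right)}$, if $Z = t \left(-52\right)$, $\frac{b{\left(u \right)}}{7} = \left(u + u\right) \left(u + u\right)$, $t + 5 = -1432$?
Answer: $\frac{271671844}{81} \approx 3.354 \cdot 10^{6}$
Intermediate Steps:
$t = -1437$ ($t = -5 - 1432 = -1437$)
$h = \frac{20}{3}$ ($h = 7 - \frac{-2 + 5}{9} = 7 - \frac{1}{3} = \frac{20}{3} \approx 6.6667$)
$l{\left(v \right)} = 2 v \left(19 + v\right)$ ($l{\left(v \right)} = \left(19 + v\right) 2 v = 2 v \left(19 + v\right)$)
$b{\left(u \right)} = 28 u^{2}$ ($b{\left(u \right)} = 7 \left(u + u\right) \left(u + u\right) = 7 \cdot 2 u 2 u = 7 \cdot 4 u^{2} = 28 u^{2}$)
$Z = 74724$ ($Z = \left(-1437\right) \left(-52\right) = 74724$)
$Z + b{\left(l{\left(h \right)} \right)} = 74724 + 28 \left(2 \cdot \frac{20}{3} \left(19 + \frac{20}{3}\right)\right)^{2} = 74724 + 28 \left(2 \cdot \frac{20}{3} \cdot \frac{77}{3}\right)^{2} = 74724 + 28 \left(\frac{3080}{9}\right)^{2} = 74724 + 28 \cdot \frac{9486400}{81} = 74724 + \frac{265619200}{81} = \frac{271671844}{81}$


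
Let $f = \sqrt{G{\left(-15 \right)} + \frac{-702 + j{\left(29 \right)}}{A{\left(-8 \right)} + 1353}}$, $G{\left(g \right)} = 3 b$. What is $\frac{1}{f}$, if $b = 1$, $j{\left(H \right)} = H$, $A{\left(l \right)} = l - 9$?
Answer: $\frac{2 \sqrt{1113890}}{3335} \approx 0.63293$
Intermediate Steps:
$A{\left(l \right)} = -9 + l$ ($A{\left(l \right)} = l - 9 = -9 + l$)
$G{\left(g \right)} = 3$ ($G{\left(g \right)} = 3 \cdot 1 = 3$)
$f = \frac{\sqrt{1113890}}{668}$ ($f = \sqrt{3 + \frac{-702 + 29}{\left(-9 - 8\right) + 1353}} = \sqrt{3 - \frac{673}{-17 + 1353}} = \sqrt{3 - \frac{673}{1336}} = \sqrt{\frac{3335}{1336}} = \frac{\sqrt{1113890}}{668} \approx 1.58$)
$\frac{1}{f} = \frac{1}{\frac{1}{668} \sqrt{1113890}} = \frac{2 \sqrt{1113890}}{3335}$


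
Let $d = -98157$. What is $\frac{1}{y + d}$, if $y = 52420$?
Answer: $- \frac{1}{45737} \approx -2.1864 \cdot 10^{-5}$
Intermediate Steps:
$\frac{1}{y + d} = \frac{1}{52420 - 98157} = \frac{1}{-45737} = - \frac{1}{45737}$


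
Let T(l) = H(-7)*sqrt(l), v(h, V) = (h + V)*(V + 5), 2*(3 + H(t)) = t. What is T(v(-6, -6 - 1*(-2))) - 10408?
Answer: -10408 - 13*I*sqrt(10)/2 ≈ -10408.0 - 20.555*I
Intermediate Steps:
H(t) = -3 + t/2
v(h, V) = (5 + V)*(V + h) (v(h, V) = (V + h)*(5 + V) = (5 + V)*(V + h))
T(l) = -13*sqrt(l)/2 (T(l) = (-3 + (1/2)*(-7))*sqrt(l) = (-3 - 7/2)*sqrt(l) = -13*sqrt(l)/2)
T(v(-6, -6 - 1*(-2))) - 10408 = -13*sqrt((-6 - 1*(-2))**2 + 5*(-6 - 1*(-2)) + 5*(-6) + (-6 - 1*(-2))*(-6))/2 - 10408 = -13*sqrt((-6 + 2)**2 + 5*(-6 + 2) - 30 + (-6 + 2)*(-6))/2 - 10408 = -13*sqrt((-4)**2 + 5*(-4) - 30 - 4*(-6))/2 - 10408 = -13*sqrt(16 - 20 - 30 + 24)/2 - 10408 = -13*I*sqrt(10)/2 - 10408 = -10408 - 13*I*sqrt(10)/2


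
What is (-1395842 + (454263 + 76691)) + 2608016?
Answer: 1743128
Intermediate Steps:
(-1395842 + (454263 + 76691)) + 2608016 = (-1395842 + 530954) + 2608016 = -864888 + 2608016 = 1743128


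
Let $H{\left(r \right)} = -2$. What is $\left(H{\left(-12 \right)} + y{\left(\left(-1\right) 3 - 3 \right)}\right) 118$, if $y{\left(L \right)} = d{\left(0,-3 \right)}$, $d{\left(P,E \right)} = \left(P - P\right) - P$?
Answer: $-236$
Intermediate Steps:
$d{\left(P,E \right)} = - P$ ($d{\left(P,E \right)} = 0 - P = - P$)
$y{\left(L \right)} = 0$ ($y{\left(L \right)} = \left(-1\right) 0 = 0$)
$\left(H{\left(-12 \right)} + y{\left(\left(-1\right) 3 - 3 \right)}\right) 118 = \left(-2 + 0\right) 118 = \left(-2\right) 118 = -236$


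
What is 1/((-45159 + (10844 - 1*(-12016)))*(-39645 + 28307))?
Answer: 1/252826062 ≈ 3.9553e-9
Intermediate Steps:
1/((-45159 + (10844 - 1*(-12016)))*(-39645 + 28307)) = 1/((-45159 + (10844 + 12016))*(-11338)) = 1/((-45159 + 22860)*(-11338)) = 1/(-22299*(-11338)) = 1/252826062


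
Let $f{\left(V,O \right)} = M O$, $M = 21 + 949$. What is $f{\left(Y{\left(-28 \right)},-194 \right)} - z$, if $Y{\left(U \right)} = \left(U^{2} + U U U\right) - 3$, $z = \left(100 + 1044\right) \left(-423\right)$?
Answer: $295732$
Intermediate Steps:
$z = -483912$ ($z = 1144 \left(-423\right) = -483912$)
$Y{\left(U \right)} = -3 + U^{2} + U^{3}$ ($Y{\left(U \right)} = \left(U^{2} + U^{2} U\right) - 3 = \left(U^{2} + U^{3}\right) - 3 = -3 + U^{2} + U^{3}$)
$M = 970$
$f{\left(V,O \right)} = 970 O$
$f{\left(Y{\left(-28 \right)},-194 \right)} - z = 970 \left(-194\right) - -483912 = -188180 + 483912 = 295732$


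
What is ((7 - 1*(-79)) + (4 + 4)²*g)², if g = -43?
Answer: 7107556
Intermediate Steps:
((7 - 1*(-79)) + (4 + 4)²*g)² = ((7 - 1*(-79)) + (4 + 4)²*(-43))² = ((7 + 79) + 8²*(-43))² = (86 + 64*(-43))² = (86 - 2752)² = (-2666)² = 7107556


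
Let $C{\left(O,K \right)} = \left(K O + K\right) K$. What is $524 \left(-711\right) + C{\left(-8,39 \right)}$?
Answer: $-383211$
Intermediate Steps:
$C{\left(O,K \right)} = K \left(K + K O\right)$ ($C{\left(O,K \right)} = \left(K + K O\right) K = K \left(K + K O\right)$)
$524 \left(-711\right) + C{\left(-8,39 \right)} = 524 \left(-711\right) + 39^{2} \left(1 - 8\right) = -372564 + 1521 \left(-7\right) = -372564 - 10647 = -383211$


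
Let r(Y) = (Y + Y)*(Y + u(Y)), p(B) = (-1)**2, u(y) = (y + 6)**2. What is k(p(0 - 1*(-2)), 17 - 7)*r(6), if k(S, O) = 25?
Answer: 45000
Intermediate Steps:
u(y) = (6 + y)**2
p(B) = 1
r(Y) = 2*Y*(Y + (6 + Y)**2) (r(Y) = (Y + Y)*(Y + (6 + Y)**2) = (2*Y)*(Y + (6 + Y)**2) = 2*Y*(Y + (6 + Y)**2))
k(p(0 - 1*(-2)), 17 - 7)*r(6) = 25*(2*6*(6 + (6 + 6)**2)) = 25*(2*6*(6 + 12**2)) = 25*(2*6*(6 + 144)) = 25*(2*6*150) = 25*1800 = 45000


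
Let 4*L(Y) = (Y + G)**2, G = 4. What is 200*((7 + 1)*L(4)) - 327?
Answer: 25273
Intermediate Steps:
L(Y) = (4 + Y)**2/4 (L(Y) = (Y + 4)**2/4 = (4 + Y)**2/4)
200*((7 + 1)*L(4)) - 327 = 200*((7 + 1)*((4 + 4)**2/4)) - 327 = 200*(8*((1/4)*8**2)) - 327 = 200*(8*((1/4)*64)) - 327 = 200*(8*16) - 327 = 200*128 - 327 = 25600 - 327 = 25273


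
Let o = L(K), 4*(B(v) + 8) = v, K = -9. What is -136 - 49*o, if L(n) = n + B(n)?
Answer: 3229/4 ≈ 807.25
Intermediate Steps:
B(v) = -8 + v/4
L(n) = -8 + 5*n/4 (L(n) = n + (-8 + n/4) = -8 + 5*n/4)
o = -77/4 (o = -8 + (5/4)*(-9) = -8 - 45/4 = -77/4 ≈ -19.250)
-136 - 49*o = -136 - 49*(-77/4) = -136 + 3773/4 = 3229/4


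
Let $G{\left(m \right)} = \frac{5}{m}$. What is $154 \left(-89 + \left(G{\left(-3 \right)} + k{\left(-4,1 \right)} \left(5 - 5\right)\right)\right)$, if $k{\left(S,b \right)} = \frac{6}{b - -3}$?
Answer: $- \frac{41888}{3} \approx -13963.0$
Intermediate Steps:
$k{\left(S,b \right)} = \frac{6}{3 + b}$ ($k{\left(S,b \right)} = \frac{6}{b + 3} = \frac{6}{3 + b}$)
$154 \left(-89 + \left(G{\left(-3 \right)} + k{\left(-4,1 \right)} \left(5 - 5\right)\right)\right) = 154 \left(-89 + \left(\frac{5}{-3} + \frac{6}{3 + 1} \left(5 - 5\right)\right)\right) = 154 \left(-89 + \left(5 \left(- \frac{1}{3}\right) + \frac{6}{4} \cdot 0\right)\right) = 154 \left(-89 - \left(\frac{5}{3} - 6 \cdot \frac{1}{4} \cdot 0\right)\right) = 154 \left(-89 + \left(- \frac{5}{3} + \frac{3}{2} \cdot 0\right)\right) = 154 \left(-89 + \left(- \frac{5}{3} + 0\right)\right) = 154 \left(-89 - \frac{5}{3}\right) = 154 \left(- \frac{272}{3}\right) = - \frac{41888}{3}$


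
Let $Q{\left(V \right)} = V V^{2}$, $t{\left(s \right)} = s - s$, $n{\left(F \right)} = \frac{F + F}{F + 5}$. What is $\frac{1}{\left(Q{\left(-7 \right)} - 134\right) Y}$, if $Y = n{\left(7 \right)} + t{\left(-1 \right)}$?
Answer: $- \frac{2}{1113} \approx -0.0017969$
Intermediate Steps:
$n{\left(F \right)} = \frac{2 F}{5 + F}$
$t{\left(s \right)} = 0$
$Q{\left(V \right)} = V^{3}$
$Y = \frac{7}{6}$ ($Y = 2 \cdot 7 \frac{1}{5 + 7} + 0 = 2 \cdot 7 \cdot \frac{1}{12} + 0 = \frac{7}{6} + 0 = \frac{7}{6} \approx 1.1667$)
$\frac{1}{\left(Q{\left(-7 \right)} - 134\right) Y} = \frac{1}{\left(\left(-7\right)^{3} - 134\right) \frac{7}{6}} = \frac{1}{\left(-343 - 134\right) \frac{7}{6}} = \frac{1}{\left(-477\right) \frac{7}{6}} = \frac{1}{- \frac{1113}{2}} = - \frac{2}{1113}$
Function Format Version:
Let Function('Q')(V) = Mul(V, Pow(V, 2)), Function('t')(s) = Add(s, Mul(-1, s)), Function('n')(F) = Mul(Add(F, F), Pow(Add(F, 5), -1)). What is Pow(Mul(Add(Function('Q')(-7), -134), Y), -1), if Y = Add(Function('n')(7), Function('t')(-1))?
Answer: Rational(-2, 1113) ≈ -0.0017969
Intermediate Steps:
Function('n')(F) = Mul(2, F, Pow(Add(5, F), -1)) (Function('n')(F) = Mul(Mul(2, F), Pow(Add(5, F), -1)) = Mul(2, F, Pow(Add(5, F), -1)))
Function('t')(s) = 0
Function('Q')(V) = Pow(V, 3)
Y = Rational(7, 6) (Y = Add(Mul(2, 7, Pow(Add(5, 7), -1)), 0) = Add(Mul(2, 7, Pow(12, -1)), 0) = Add(Mul(2, 7, Rational(1, 12)), 0) = Add(Rational(7, 6), 0) = Rational(7, 6) ≈ 1.1667)
Pow(Mul(Add(Function('Q')(-7), -134), Y), -1) = Pow(Mul(Add(Pow(-7, 3), -134), Rational(7, 6)), -1) = Pow(Mul(Add(-343, -134), Rational(7, 6)), -1) = Pow(Mul(-477, Rational(7, 6)), -1) = Pow(Rational(-1113, 2), -1) = Rational(-2, 1113)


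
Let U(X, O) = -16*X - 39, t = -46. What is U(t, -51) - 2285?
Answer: -1588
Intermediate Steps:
U(X, O) = -39 - 16*X
U(t, -51) - 2285 = (-39 - 16*(-46)) - 2285 = (-39 + 736) - 2285 = 697 - 2285 = -1588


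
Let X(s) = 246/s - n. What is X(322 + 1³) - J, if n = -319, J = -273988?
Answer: 88601407/323 ≈ 2.7431e+5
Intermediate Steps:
X(s) = 319 + 246/s (X(s) = 246/s - 1*(-319) = 246/s + 319 = 319 + 246/s)
X(322 + 1³) - J = (319 + 246/(322 + 1³)) - 1*(-273988) = (319 + 246/(322 + 1)) + 273988 = (319 + 246/323) + 273988 = 103283/323 + 273988 = 88601407/323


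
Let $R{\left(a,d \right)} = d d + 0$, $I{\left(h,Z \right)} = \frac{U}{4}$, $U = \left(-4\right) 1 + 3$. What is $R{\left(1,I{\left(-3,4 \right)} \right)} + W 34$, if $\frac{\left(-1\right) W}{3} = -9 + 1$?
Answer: $\frac{13057}{16} \approx 816.06$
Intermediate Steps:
$U = -1$ ($U = -4 + 3 = -1$)
$I{\left(h,Z \right)} = - \frac{1}{4}$
$W = 24$ ($W = - 3 \left(-9 + 1\right) = \left(-3\right) \left(-8\right) = 24$)
$R{\left(a,d \right)} = d^{2}$ ($R{\left(a,d \right)} = d^{2} + 0 = d^{2}$)
$R{\left(1,I{\left(-3,4 \right)} \right)} + W 34 = \left(- \frac{1}{4}\right)^{2} + 24 \cdot 34 = \frac{1}{16} + 816 = \frac{13057}{16}$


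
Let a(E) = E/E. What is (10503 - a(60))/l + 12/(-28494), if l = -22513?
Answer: -49919024/106914237 ≈ -0.46691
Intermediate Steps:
a(E) = 1
(10503 - a(60))/l + 12/(-28494) = (10503 - 1*1)/(-22513) + 12/(-28494) = (10503 - 1)*(-1/22513) + 12*(-1/28494) = 10502*(-1/22513) - 2/4749 = -10502/22513 - 2/4749 = -49919024/106914237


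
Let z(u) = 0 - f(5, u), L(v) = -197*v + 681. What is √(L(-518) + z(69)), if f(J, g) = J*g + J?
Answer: √102377 ≈ 319.96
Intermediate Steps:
L(v) = 681 - 197*v
f(J, g) = J + J*g
z(u) = -5 - 5*u (z(u) = 0 - 5*(1 + u) = 0 - (5 + 5*u) = 0 + (-5 - 5*u) = -5 - 5*u)
√(L(-518) + z(69)) = √((681 - 197*(-518)) + (-5 - 5*69)) = √((681 + 102046) + (-5 - 345)) = √(102727 - 350) = √102377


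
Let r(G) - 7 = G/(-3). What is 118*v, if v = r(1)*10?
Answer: 23600/3 ≈ 7866.7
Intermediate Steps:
r(G) = 7 - G/3 (r(G) = 7 + G/(-3) = 7 + G*(-⅓) = 7 - G/3)
v = 200/3 (v = (7 - ⅓*1)*10 = (7 - ⅓)*10 = (20/3)*10 = 200/3 ≈ 66.667)
118*v = 118*(200/3) = 23600/3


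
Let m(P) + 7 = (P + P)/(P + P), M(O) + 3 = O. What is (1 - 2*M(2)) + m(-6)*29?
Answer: -171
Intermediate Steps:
M(O) = -3 + O
m(P) = -6 (m(P) = -7 + (P + P)/(P + P) = -7 + (2*P)/((2*P)) = -7 + (2*P)*(1/(2*P)) = -7 + 1 = -6)
(1 - 2*M(2)) + m(-6)*29 = (1 - 2*(-3 + 2)) - 6*29 = (1 - 2*(-1)) - 174 = (1 + 2) - 174 = 3 - 174 = -171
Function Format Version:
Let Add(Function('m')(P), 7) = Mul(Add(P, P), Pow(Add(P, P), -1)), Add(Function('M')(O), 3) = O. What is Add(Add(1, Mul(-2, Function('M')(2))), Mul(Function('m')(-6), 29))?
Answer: -171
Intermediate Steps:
Function('M')(O) = Add(-3, O)
Function('m')(P) = -6 (Function('m')(P) = Add(-7, Mul(Add(P, P), Pow(Add(P, P), -1))) = Add(-7, Mul(Mul(2, P), Pow(Mul(2, P), -1))) = Add(-7, Mul(Mul(2, P), Mul(Rational(1, 2), Pow(P, -1)))) = Add(-7, 1) = -6)
Add(Add(1, Mul(-2, Function('M')(2))), Mul(Function('m')(-6), 29)) = Add(Add(1, Mul(-2, Add(-3, 2))), Mul(-6, 29)) = Add(Add(1, Mul(-2, -1)), -174) = Add(Add(1, 2), -174) = Add(3, -174) = -171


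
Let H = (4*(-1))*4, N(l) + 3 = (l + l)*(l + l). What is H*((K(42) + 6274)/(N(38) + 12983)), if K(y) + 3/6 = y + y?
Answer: -25430/4689 ≈ -5.4233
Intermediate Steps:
N(l) = -3 + 4*l**2 (N(l) = -3 + (l + l)*(l + l) = -3 + (2*l)*(2*l) = -3 + 4*l**2)
K(y) = -1/2 + 2*y (K(y) = -1/2 + (y + y) = -1/2 + 2*y)
H = -16 (H = -4*4 = -16)
H*((K(42) + 6274)/(N(38) + 12983)) = -16*((-1/2 + 2*42) + 6274)/((-3 + 4*38**2) + 12983) = -16*((-1/2 + 84) + 6274)/((-3 + 4*1444) + 12983) = -16*(167/2 + 6274)/((-3 + 5776) + 12983) = -101720/(5773 + 12983) = -101720/18756 = -16*12715/37512 = -25430/4689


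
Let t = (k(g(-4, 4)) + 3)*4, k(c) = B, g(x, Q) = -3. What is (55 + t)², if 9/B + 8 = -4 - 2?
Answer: 203401/49 ≈ 4151.0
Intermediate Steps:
B = -9/14 (B = 9/(-8 + (-4 - 2)) = 9/(-8 - 6) = 9/(-14) = 9*(-1/14) = -9/14 ≈ -0.64286)
k(c) = -9/14
t = 66/7 (t = (-9/14 + 3)*4 = (33/14)*4 = 66/7 ≈ 9.4286)
(55 + t)² = (55 + 66/7)² = (451/7)² = 203401/49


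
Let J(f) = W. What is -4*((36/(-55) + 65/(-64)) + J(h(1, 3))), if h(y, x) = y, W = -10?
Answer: 41079/880 ≈ 46.681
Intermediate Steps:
J(f) = -10
-4*((36/(-55) + 65/(-64)) + J(h(1, 3))) = -4*((36/(-55) + 65/(-64)) - 10) = -4*((36*(-1/55) + 65*(-1/64)) - 10) = -4*((-36/55 - 65/64) - 10) = -4*(-5879/3520 - 10) = -4*(-41079/3520) = 41079/880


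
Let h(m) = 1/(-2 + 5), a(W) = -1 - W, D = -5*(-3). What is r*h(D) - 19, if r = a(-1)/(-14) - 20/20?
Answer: -58/3 ≈ -19.333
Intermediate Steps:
D = 15
r = -1 (r = (-1 - 1*(-1))/(-14) - 20/20 = (-1 + 1)*(-1/14) - 20*1/20 = 0*(-1/14) - 1 = 0 - 1 = -1)
h(m) = ⅓ (h(m) = 1/3 = ⅓)
r*h(D) - 19 = -1*⅓ - 19 = -⅓ - 19 = -58/3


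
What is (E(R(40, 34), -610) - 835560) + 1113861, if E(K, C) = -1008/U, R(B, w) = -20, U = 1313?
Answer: 365408205/1313 ≈ 2.7830e+5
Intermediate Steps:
E(K, C) = -1008/1313
(E(R(40, 34), -610) - 835560) + 1113861 = (-1008/1313 - 835560) + 1113861 = -1097091288/1313 + 1113861 = 365408205/1313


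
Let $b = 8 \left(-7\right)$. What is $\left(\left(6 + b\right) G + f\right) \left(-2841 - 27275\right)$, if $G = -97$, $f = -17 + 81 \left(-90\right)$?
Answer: $73995012$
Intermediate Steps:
$f = -7307$ ($f = -17 - 7290 = -7307$)
$b = -56$
$\left(\left(6 + b\right) G + f\right) \left(-2841 - 27275\right) = \left(\left(6 - 56\right) \left(-97\right) - 7307\right) \left(-2841 - 27275\right) = \left(\left(-50\right) \left(-97\right) - 7307\right) \left(-30116\right) = \left(4850 - 7307\right) \left(-30116\right) = \left(-2457\right) \left(-30116\right) = 73995012$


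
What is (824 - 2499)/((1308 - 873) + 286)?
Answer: -1675/721 ≈ -2.3232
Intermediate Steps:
(824 - 2499)/((1308 - 873) + 286) = -1675/(435 + 286) = -1675/721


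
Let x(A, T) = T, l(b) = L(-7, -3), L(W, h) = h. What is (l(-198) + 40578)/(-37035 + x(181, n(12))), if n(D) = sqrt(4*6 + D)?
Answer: -13525/12343 ≈ -1.0958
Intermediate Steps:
l(b) = -3
n(D) = sqrt(24 + D)
(l(-198) + 40578)/(-37035 + x(181, n(12))) = (-3 + 40578)/(-37035 + sqrt(24 + 12)) = 40575/(-37035 + sqrt(36)) = 40575/(-37035 + 6) = 40575/(-37029) = 40575*(-1/37029) = -13525/12343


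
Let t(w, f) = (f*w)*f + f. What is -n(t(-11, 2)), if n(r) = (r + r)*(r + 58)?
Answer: 1344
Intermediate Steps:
t(w, f) = f + w*f**2 (t(w, f) = w*f**2 + f = f + w*f**2)
n(r) = 2*r*(58 + r) (n(r) = (2*r)*(58 + r) = 2*r*(58 + r))
-n(t(-11, 2)) = -2*2*(1 + 2*(-11))*(58 + 2*(1 + 2*(-11))) = -2*2*(1 - 22)*(58 + 2*(1 - 22)) = -2*2*(-21)*(58 + 2*(-21)) = -2*(-42)*(58 - 42) = -2*(-42)*16 = -1*(-1344) = 1344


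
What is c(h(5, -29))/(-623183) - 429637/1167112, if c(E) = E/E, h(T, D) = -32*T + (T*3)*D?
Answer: -267743641683/727324357496 ≈ -0.36812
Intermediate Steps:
h(T, D) = -32*T + 3*D*T (h(T, D) = -32*T + (3*T)*D = -32*T + 3*D*T)
c(E) = 1
c(h(5, -29))/(-623183) - 429637/1167112 = 1/(-623183) - 429637/1167112 = 1*(-1/623183) - 429637*1/1167112 = -1/623183 - 429637/1167112 = -267743641683/727324357496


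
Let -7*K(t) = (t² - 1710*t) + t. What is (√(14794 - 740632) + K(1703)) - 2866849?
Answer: -20057725/7 + I*√725838 ≈ -2.8654e+6 + 851.96*I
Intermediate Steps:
K(t) = -t²/7 + 1709*t/7 (K(t) = -((t² - 1710*t) + t)/7 = -(t² - 1709*t)/7 = -t²/7 + 1709*t/7)
(√(14794 - 740632) + K(1703)) - 2866849 = (√(14794 - 740632) + (⅐)*1703*(1709 - 1*1703)) - 2866849 = (√(-725838) + (⅐)*1703*(1709 - 1703)) - 2866849 = (I*√725838 + (⅐)*1703*6) - 2866849 = (I*√725838 + 10218/7) - 2866849 = (10218/7 + I*√725838) - 2866849 = -20057725/7 + I*√725838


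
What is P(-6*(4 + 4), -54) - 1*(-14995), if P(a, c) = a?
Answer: 14947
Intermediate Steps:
P(-6*(4 + 4), -54) - 1*(-14995) = -6*(4 + 4) - 1*(-14995) = -6*8 + 14995 = -48 + 14995 = 14947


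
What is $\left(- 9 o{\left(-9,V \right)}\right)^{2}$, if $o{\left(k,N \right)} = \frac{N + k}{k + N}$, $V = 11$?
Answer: $81$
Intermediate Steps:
$o{\left(k,N \right)} = 1$ ($o{\left(k,N \right)} = \frac{N + k}{N + k} = 1$)
$\left(- 9 o{\left(-9,V \right)}\right)^{2} = \left(\left(-9\right) 1\right)^{2} = \left(-9\right)^{2} = 81$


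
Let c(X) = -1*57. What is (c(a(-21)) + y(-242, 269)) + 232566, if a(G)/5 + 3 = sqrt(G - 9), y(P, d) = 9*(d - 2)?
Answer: 234912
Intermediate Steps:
y(P, d) = -18 + 9*d (y(P, d) = 9*(-2 + d) = -18 + 9*d)
a(G) = -15 + 5*sqrt(-9 + G) (a(G) = -15 + 5*sqrt(G - 9) = -15 + 5*sqrt(-9 + G))
c(X) = -57
(c(a(-21)) + y(-242, 269)) + 232566 = (-57 + (-18 + 9*269)) + 232566 = (-57 + (-18 + 2421)) + 232566 = (-57 + 2403) + 232566 = 2346 + 232566 = 234912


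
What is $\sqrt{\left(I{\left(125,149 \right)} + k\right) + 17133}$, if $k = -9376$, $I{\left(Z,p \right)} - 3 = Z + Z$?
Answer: $3 \sqrt{890} \approx 89.499$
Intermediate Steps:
$I{\left(Z,p \right)} = 3 + 2 Z$ ($I{\left(Z,p \right)} = 3 + \left(Z + Z\right) = 3 + 2 Z$)
$\sqrt{\left(I{\left(125,149 \right)} + k\right) + 17133} = \sqrt{\left(\left(3 + 2 \cdot 125\right) - 9376\right) + 17133} = \sqrt{\left(\left(3 + 250\right) - 9376\right) + 17133} = \sqrt{\left(253 - 9376\right) + 17133} = \sqrt{-9123 + 17133} = \sqrt{8010} = 3 \sqrt{890}$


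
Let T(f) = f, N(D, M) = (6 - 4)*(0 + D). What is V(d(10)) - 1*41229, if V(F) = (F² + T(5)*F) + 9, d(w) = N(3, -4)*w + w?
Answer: -35970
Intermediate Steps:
N(D, M) = 2*D
d(w) = 7*w (d(w) = (2*3)*w + w = 6*w + w = 7*w)
V(F) = 9 + F² + 5*F (V(F) = (F² + 5*F) + 9 = 9 + F² + 5*F)
V(d(10)) - 1*41229 = (9 + (7*10)² + 5*(7*10)) - 1*41229 = (9 + 70² + 5*70) - 41229 = (9 + 4900 + 350) - 41229 = 5259 - 41229 = -35970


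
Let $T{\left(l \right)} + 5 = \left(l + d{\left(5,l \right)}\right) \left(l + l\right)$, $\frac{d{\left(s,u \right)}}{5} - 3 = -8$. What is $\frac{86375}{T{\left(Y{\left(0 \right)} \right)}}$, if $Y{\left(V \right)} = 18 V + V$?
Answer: $-17275$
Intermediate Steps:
$d{\left(s,u \right)} = -25$ ($d{\left(s,u \right)} = 15 + 5 \left(-8\right) = 15 - 40 = -25$)
$Y{\left(V \right)} = 19 V$
$T{\left(l \right)} = -5 + 2 l \left(-25 + l\right)$ ($T{\left(l \right)} = -5 + \left(l - 25\right) \left(l + l\right) = -5 + \left(-25 + l\right) 2 l = -5 + 2 l \left(-25 + l\right)$)
$\frac{86375}{T{\left(Y{\left(0 \right)} \right)}} = \frac{86375}{-5 - 50 \cdot 19 \cdot 0 + 2 \left(19 \cdot 0\right)^{2}} = \frac{86375}{-5 - 0 + 2 \cdot 0^{2}} = \frac{86375}{-5 + 0 + 2 \cdot 0} = \frac{86375}{-5 + 0 + 0} = \frac{86375}{-5} = 86375 \left(- \frac{1}{5}\right) = -17275$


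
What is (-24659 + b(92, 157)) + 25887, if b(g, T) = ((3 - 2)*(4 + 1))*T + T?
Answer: 2170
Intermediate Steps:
b(g, T) = 6*T (b(g, T) = (1*5)*T + T = 5*T + T = 6*T)
(-24659 + b(92, 157)) + 25887 = (-24659 + 6*157) + 25887 = (-24659 + 942) + 25887 = -23717 + 25887 = 2170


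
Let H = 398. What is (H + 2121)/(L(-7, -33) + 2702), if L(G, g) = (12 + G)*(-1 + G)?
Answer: 229/242 ≈ 0.94628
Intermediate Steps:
L(G, g) = (-1 + G)*(12 + G)
(H + 2121)/(L(-7, -33) + 2702) = (398 + 2121)/((-12 + (-7)² + 11*(-7)) + 2702) = 2519/((-12 + 49 - 77) + 2702) = 2519/(-40 + 2702) = 2519/2662 = 2519*(1/2662) = 229/242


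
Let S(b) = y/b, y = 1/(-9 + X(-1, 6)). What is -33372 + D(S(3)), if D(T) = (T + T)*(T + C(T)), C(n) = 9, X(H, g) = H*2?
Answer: -36342700/1089 ≈ -33373.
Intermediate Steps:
X(H, g) = 2*H
y = -1/11 (y = 1/(-9 + 2*(-1)) = 1/(-9 - 2) = 1/(-11) = -1/11 ≈ -0.090909)
S(b) = -1/(11*b)
D(T) = 2*T*(9 + T) (D(T) = (T + T)*(T + 9) = (2*T)*(9 + T) = 2*T*(9 + T))
-33372 + D(S(3)) = -33372 + 2*(-1/11/3)*(9 - 1/11/3) = -33372 + 2*(-1/11*⅓)*(9 - 1/11*⅓) = -33372 + 2*(-1/33)*(9 - 1/33) = -33372 + 2*(-1/33)*(296/33) = -33372 - 592/1089 = -36342700/1089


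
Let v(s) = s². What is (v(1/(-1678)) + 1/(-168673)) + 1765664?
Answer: 838566569270241437/474929867332 ≈ 1.7657e+6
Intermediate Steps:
(v(1/(-1678)) + 1/(-168673)) + 1765664 = ((1/(-1678))² + 1/(-168673)) + 1765664 = ((-1/1678)² - 1/168673) + 1765664 = (1/2815684 - 1/168673) + 1765664 = -2647011/474929867332 + 1765664 = 838566569270241437/474929867332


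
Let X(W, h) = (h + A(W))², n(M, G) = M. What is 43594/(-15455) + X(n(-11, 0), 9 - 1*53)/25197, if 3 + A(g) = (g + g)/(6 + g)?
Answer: -1783984837/649032725 ≈ -2.7487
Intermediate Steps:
A(g) = -3 + 2*g/(6 + g) (A(g) = -3 + (g + g)/(6 + g) = -3 + (2*g)/(6 + g) = -3 + 2*g/(6 + g))
X(W, h) = (h + (-18 - W)/(6 + W))²
43594/(-15455) + X(n(-11, 0), 9 - 1*53)/25197 = 43594/(-15455) + ((-18 - 1*(-11) + (9 - 1*53)*(6 - 11))²/(6 - 11)²)/25197 = 43594*(-1/15455) + ((-18 + 11 + (9 - 53)*(-5))²/(-5)²)*(1/25197) = -43594/15455 + ((-18 + 11 - 44*(-5))²/25)*(1/25197) = -43594/15455 + ((-18 + 11 + 220)²/25)*(1/25197) = -43594/15455 + ((1/25)*213²)*(1/25197) = -43594/15455 + ((1/25)*45369)*(1/25197) = -43594/15455 + (45369/25)*(1/25197) = -43594/15455 + 15123/209975 = -1783984837/649032725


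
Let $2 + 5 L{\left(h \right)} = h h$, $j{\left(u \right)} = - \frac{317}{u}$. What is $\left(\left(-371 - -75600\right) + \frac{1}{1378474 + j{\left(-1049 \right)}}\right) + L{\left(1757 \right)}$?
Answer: $\frac{5007843313166501}{7230097715} \approx 6.9264 \cdot 10^{5}$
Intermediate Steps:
$L{\left(h \right)} = - \frac{2}{5} + \frac{h^{2}}{5}$ ($L{\left(h \right)} = - \frac{2}{5} + \frac{h h}{5} = - \frac{2}{5} + \frac{h^{2}}{5}$)
$\left(\left(-371 - -75600\right) + \frac{1}{1378474 + j{\left(-1049 \right)}}\right) + L{\left(1757 \right)} = \left(\left(-371 - -75600\right) + \frac{1}{1378474 - \frac{317}{-1049}}\right) - \left(\frac{2}{5} - \frac{1757^{2}}{5}\right) = \left(\left(-371 + 75600\right) + \frac{1}{1378474 - - \frac{317}{1049}}\right) + \left(- \frac{2}{5} + \frac{1}{5} \cdot 3087049\right) = \left(75229 + \frac{1}{1378474 + \frac{317}{1049}}\right) + \left(- \frac{2}{5} + \frac{3087049}{5}\right) = \left(75229 + \frac{1}{\frac{1446019543}{1049}}\right) + \frac{3087047}{5} = \left(75229 + \frac{1049}{1446019543}\right) + \frac{3087047}{5} = \frac{108782604201396}{1446019543} + \frac{3087047}{5} = \frac{5007843313166501}{7230097715}$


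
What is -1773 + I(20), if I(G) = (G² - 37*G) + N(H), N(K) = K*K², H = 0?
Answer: -2113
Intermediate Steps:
N(K) = K³
I(G) = G² - 37*G (I(G) = (G² - 37*G) + 0³ = (G² - 37*G) + 0 = G² - 37*G)
-1773 + I(20) = -1773 + 20*(-37 + 20) = -1773 + 20*(-17) = -1773 - 340 = -2113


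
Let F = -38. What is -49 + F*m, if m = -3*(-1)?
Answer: -163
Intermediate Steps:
m = 3
-49 + F*m = -49 - 38*3 = -49 - 114 = -163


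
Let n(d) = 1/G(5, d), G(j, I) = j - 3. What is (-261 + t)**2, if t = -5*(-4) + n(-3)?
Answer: 231361/4 ≈ 57840.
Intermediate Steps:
G(j, I) = -3 + j
n(d) = 1/2 (n(d) = 1/(-3 + 5) = 1/2)
t = 41/2 (t = -5*(-4) + 1/2 = 20 + 1/2 = 41/2 ≈ 20.500)
(-261 + t)**2 = (-261 + 41/2)**2 = (-481/2)**2 = 231361/4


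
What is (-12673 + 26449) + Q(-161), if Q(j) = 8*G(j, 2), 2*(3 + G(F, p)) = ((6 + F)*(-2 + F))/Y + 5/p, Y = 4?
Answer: 39027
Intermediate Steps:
G(F, p) = -3 + 5/(2*p) + (-2 + F)*(6 + F)/8 (G(F, p) = -3 + (((6 + F)*(-2 + F))/4 + 5/p)/2 = -3 + (((-2 + F)*(6 + F))*(¼) + 5/p)/2 = -3 + ((-2 + F)*(6 + F)/4 + 5/p)/2 = -3 + (5/p + (-2 + F)*(6 + F)/4)/2 = -3 + (5/(2*p) + (-2 + F)*(6 + F)/8) = -3 + 5/(2*p) + (-2 + F)*(6 + F)/8)
Q(j) = -26 + j² + 4*j (Q(j) = 8*((⅛)*(20 + 2*(-36 + j² + 4*j))/2) = 8*((⅛)*(½)*(20 + (-72 + 2*j² + 8*j))) = 8*((⅛)*(½)*(-52 + 2*j² + 8*j)) = 8*(-13/4 + j/2 + j²/8) = -26 + j² + 4*j)
(-12673 + 26449) + Q(-161) = (-12673 + 26449) + (-26 + (-161)² + 4*(-161)) = 13776 + (-26 + 25921 - 644) = 13776 + 25251 = 39027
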